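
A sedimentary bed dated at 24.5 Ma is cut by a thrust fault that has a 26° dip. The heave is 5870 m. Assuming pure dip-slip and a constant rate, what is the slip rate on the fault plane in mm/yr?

dip-slip = heave / cos(dip) = 5870 m / cos(26°) = 6531 m
rate = 6531 m / 24.5 Ma = 0.000267 m/yr = 0.267 mm/yr

0.267 mm/yr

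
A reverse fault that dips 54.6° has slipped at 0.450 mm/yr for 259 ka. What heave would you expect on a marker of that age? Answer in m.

67.5 m

dip-slip = rate × time = 0.450 mm/yr × 259 ka = 116.5 m
heave = dip-slip × cos(dip) = 116.5 × cos(54.6°) = 67.5 m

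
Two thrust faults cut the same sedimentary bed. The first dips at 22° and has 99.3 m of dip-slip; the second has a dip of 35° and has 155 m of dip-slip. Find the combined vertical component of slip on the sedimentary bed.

throw_A = 99.3 × sin(22°) = 37.20 m
throw_B = 155 × sin(35°) = 88.90 m
total = 37.20 + 88.90 = 126 m

126 m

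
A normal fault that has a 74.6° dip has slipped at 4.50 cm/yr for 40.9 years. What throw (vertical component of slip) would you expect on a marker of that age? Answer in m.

1.77 m

dip-slip = rate × time = 4.50 cm/yr × 40.9 years = 1.840 m
throw = dip-slip × sin(dip) = 1.840 × sin(74.6°) = 1.77 m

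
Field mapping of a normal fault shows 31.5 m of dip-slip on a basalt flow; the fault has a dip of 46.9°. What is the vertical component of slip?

throw = dip-slip × sin(dip) = 31.5 m × sin(46.9°) = 23 m

23 m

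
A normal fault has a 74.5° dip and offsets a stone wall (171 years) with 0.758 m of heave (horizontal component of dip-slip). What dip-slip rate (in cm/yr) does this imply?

dip-slip = heave / cos(dip) = 0.758 m / cos(74.5°) = 2.836 m
rate = 2.836 m / 171 years = 0.0166 m/yr = 1.66 cm/yr

1.66 cm/yr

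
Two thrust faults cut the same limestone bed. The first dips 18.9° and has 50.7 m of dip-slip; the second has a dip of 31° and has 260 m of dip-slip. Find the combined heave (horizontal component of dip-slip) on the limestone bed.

271 m

heave_A = 50.7 × cos(18.9°) = 47.97 m
heave_B = 260 × cos(31°) = 222.9 m
total = 47.97 + 222.9 = 271 m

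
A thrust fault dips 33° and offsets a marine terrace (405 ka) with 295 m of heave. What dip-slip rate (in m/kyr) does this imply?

dip-slip = heave / cos(dip) = 295 m / cos(33°) = 351.7 m
rate = 351.7 m / 405 ka = 0.000869 m/yr = 0.869 m/kyr

0.869 m/kyr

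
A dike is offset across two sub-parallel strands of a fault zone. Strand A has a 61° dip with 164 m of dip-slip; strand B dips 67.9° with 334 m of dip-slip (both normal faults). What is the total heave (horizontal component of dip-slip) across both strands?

heave_A = 164 × cos(61°) = 79.51 m
heave_B = 334 × cos(67.9°) = 125.7 m
total = 79.51 + 125.7 = 205 m

205 m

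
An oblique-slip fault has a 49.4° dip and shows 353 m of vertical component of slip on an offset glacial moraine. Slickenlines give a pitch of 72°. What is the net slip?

489 m

dip-slip = throw / sin(dip) = 353 / sin(49.4°) = 464.9 m
net slip = dip-slip / sin(rake) = 464.9 / sin(72°) = 489 m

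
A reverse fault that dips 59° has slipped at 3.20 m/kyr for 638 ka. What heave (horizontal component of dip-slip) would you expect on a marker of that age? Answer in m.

dip-slip = rate × time = 3.20 m/kyr × 638 ka = 2042 m
heave = dip-slip × cos(dip) = 2042 × cos(59°) = 1050 m

1050 m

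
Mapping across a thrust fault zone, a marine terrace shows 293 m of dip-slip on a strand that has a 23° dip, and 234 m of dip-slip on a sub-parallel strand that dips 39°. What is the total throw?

throw_A = 293 × sin(23°) = 114.5 m
throw_B = 234 × sin(39°) = 147.3 m
total = 114.5 + 147.3 = 262 m

262 m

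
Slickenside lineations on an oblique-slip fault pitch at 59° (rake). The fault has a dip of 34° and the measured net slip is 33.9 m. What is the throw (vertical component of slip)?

16.2 m

dip-slip = net slip × sin(rake) = 33.9 m × sin(59°) = 29.06 m
throw = dip-slip × sin(dip) = 29.06 × sin(34°) = 16.2 m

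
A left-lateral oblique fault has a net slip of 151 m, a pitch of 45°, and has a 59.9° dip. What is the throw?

92.4 m

dip-slip = net slip × sin(rake) = 151 m × sin(45°) = 106.8 m
throw = dip-slip × sin(dip) = 106.8 × sin(59.9°) = 92.4 m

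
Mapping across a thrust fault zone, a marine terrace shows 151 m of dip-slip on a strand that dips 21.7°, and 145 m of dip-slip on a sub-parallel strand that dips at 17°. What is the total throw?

98.2 m

throw_A = 151 × sin(21.7°) = 55.83 m
throw_B = 145 × sin(17°) = 42.39 m
total = 55.83 + 42.39 = 98.2 m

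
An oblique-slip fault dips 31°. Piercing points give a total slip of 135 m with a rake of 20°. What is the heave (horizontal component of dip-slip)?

39.6 m

dip-slip = net slip × sin(rake) = 135 m × sin(20°) = 46.17 m
heave = dip-slip × cos(dip) = 46.17 × cos(31°) = 39.6 m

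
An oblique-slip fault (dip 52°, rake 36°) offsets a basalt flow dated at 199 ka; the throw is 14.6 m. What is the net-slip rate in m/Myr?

158 m/Myr

dip-slip = throw / sin(dip) = 14.6 / sin(52°) = 18.53 m
net slip = dip-slip / sin(rake) = 18.53 / sin(36°) = 31.52 m
rate = 31.52 m / 199 ka = 0.000158 m/yr = 158 m/Myr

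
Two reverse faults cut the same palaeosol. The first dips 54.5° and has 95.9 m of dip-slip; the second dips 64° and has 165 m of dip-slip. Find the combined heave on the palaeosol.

128 m

heave_A = 95.9 × cos(54.5°) = 55.69 m
heave_B = 165 × cos(64°) = 72.33 m
total = 55.69 + 72.33 = 128 m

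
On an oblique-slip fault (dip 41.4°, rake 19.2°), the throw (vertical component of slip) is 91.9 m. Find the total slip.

423 m

dip-slip = throw / sin(dip) = 91.9 / sin(41.4°) = 139 m
net slip = dip-slip / sin(rake) = 139 / sin(19.2°) = 423 m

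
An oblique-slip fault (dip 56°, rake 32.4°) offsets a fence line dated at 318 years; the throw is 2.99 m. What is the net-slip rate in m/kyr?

21.2 m/kyr

dip-slip = throw / sin(dip) = 2.99 / sin(56°) = 3.607 m
net slip = dip-slip / sin(rake) = 3.607 / sin(32.4°) = 6.731 m
rate = 6.731 m / 318 years = 0.0212 m/yr = 21.2 m/kyr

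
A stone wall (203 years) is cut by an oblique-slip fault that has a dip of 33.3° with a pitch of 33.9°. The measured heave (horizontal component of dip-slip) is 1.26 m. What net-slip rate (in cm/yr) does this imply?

1.33 cm/yr

dip-slip = heave / cos(dip) = 1.26 / cos(33.3°) = 1.508 m
net slip = dip-slip / sin(rake) = 1.508 / sin(33.9°) = 2.703 m
rate = 2.703 m / 203 years = 0.0133 m/yr = 1.33 cm/yr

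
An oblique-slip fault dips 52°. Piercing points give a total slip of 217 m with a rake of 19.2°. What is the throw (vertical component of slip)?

56.2 m

dip-slip = net slip × sin(rake) = 217 m × sin(19.2°) = 71.36 m
throw = dip-slip × sin(dip) = 71.36 × sin(52°) = 56.2 m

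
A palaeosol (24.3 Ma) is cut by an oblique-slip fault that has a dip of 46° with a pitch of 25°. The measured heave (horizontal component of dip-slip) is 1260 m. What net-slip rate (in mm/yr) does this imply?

dip-slip = heave / cos(dip) = 1260 / cos(46°) = 1814 m
net slip = dip-slip / sin(rake) = 1814 / sin(25°) = 4292 m
rate = 4292 m / 24.3 Ma = 0.000177 m/yr = 0.177 mm/yr

0.177 mm/yr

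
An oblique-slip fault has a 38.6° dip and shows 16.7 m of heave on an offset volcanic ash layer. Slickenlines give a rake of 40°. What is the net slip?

33.2 m

dip-slip = heave / cos(dip) = 16.7 / cos(38.6°) = 21.37 m
net slip = dip-slip / sin(rake) = 21.37 / sin(40°) = 33.2 m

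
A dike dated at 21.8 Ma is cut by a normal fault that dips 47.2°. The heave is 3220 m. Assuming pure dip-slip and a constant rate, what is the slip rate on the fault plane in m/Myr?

217 m/Myr

dip-slip = heave / cos(dip) = 3220 m / cos(47.2°) = 4739 m
rate = 4739 m / 21.8 Ma = 0.000217 m/yr = 217 m/Myr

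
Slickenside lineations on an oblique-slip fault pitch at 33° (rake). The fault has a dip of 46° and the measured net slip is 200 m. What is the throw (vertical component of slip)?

dip-slip = net slip × sin(rake) = 200 m × sin(33°) = 108.9 m
throw = dip-slip × sin(dip) = 108.9 × sin(46°) = 78.4 m

78.4 m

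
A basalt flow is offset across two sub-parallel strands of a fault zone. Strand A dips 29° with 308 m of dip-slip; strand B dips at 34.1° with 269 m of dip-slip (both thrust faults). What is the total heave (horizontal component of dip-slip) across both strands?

heave_A = 308 × cos(29°) = 269.4 m
heave_B = 269 × cos(34.1°) = 222.7 m
total = 269.4 + 222.7 = 492 m

492 m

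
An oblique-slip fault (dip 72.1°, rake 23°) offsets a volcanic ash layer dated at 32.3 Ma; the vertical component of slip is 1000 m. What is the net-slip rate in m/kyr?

0.0833 m/kyr

dip-slip = throw / sin(dip) = 1000 / sin(72.1°) = 1051 m
net slip = dip-slip / sin(rake) = 1051 / sin(23°) = 2689 m
rate = 2689 m / 32.3 Ma = 0.0000833 m/yr = 0.0833 m/kyr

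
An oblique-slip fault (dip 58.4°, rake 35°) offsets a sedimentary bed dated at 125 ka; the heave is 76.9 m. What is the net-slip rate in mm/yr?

2.05 mm/yr

dip-slip = heave / cos(dip) = 76.9 / cos(58.4°) = 146.8 m
net slip = dip-slip / sin(rake) = 146.8 / sin(35°) = 255.9 m
rate = 255.9 m / 125 ka = 0.00205 m/yr = 2.05 mm/yr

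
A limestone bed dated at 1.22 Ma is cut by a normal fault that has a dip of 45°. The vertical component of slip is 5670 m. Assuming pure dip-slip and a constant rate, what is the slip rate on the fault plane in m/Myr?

dip-slip = throw / sin(dip) = 5670 m / sin(45°) = 8019 m
rate = 8019 m / 1.22 Ma = 0.00657 m/yr = 6570 m/Myr

6570 m/Myr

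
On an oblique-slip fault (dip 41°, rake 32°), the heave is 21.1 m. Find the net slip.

dip-slip = heave / cos(dip) = 21.1 / cos(41°) = 27.96 m
net slip = dip-slip / sin(rake) = 27.96 / sin(32°) = 52.8 m

52.8 m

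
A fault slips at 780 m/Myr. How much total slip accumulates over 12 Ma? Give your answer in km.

slip = rate × time = 780 m/Myr × 12 Ma = 9360 m = 9.36 km

9.36 km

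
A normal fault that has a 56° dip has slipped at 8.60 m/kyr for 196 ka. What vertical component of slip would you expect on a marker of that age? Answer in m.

1400 m

dip-slip = rate × time = 8.60 m/kyr × 196 ka = 1686 m
throw = dip-slip × sin(dip) = 1686 × sin(56°) = 1400 m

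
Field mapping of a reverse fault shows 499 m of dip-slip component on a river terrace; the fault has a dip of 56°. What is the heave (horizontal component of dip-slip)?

279 m

heave = dip-slip × cos(dip) = 499 m × cos(56°) = 279 m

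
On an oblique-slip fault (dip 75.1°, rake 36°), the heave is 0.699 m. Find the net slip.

4.62 m

dip-slip = heave / cos(dip) = 0.699 / cos(75.1°) = 2.718 m
net slip = dip-slip / sin(rake) = 2.718 / sin(36°) = 4.62 m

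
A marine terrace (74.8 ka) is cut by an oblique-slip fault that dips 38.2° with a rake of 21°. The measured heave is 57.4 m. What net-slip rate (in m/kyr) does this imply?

dip-slip = heave / cos(dip) = 57.4 / cos(38.2°) = 73.04 m
net slip = dip-slip / sin(rake) = 73.04 / sin(21°) = 203.8 m
rate = 203.8 m / 74.8 ka = 0.00272 m/yr = 2.72 m/kyr

2.72 m/kyr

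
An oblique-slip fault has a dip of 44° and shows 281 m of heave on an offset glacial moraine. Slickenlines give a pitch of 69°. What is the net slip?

418 m

dip-slip = heave / cos(dip) = 281 / cos(44°) = 390.6 m
net slip = dip-slip / sin(rake) = 390.6 / sin(69°) = 418 m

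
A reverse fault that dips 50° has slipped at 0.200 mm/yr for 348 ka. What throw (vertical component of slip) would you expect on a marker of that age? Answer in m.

53.3 m

dip-slip = rate × time = 0.200 mm/yr × 348 ka = 69.60 m
throw = dip-slip × sin(dip) = 69.60 × sin(50°) = 53.3 m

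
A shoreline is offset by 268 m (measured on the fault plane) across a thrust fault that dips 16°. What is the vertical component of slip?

throw = dip-slip × sin(dip) = 268 m × sin(16°) = 73.9 m

73.9 m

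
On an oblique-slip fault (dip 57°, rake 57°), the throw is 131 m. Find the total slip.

186 m

dip-slip = throw / sin(dip) = 131 / sin(57°) = 156.2 m
net slip = dip-slip / sin(rake) = 156.2 / sin(57°) = 186 m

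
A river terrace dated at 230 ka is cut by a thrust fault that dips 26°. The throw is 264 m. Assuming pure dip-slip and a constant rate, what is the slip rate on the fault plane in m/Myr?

dip-slip = throw / sin(dip) = 264 m / sin(26°) = 602.2 m
rate = 602.2 m / 230 ka = 0.00262 m/yr = 2620 m/Myr

2620 m/Myr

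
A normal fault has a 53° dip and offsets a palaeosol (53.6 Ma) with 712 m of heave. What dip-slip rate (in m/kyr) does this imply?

0.0221 m/kyr

dip-slip = heave / cos(dip) = 712 m / cos(53°) = 1183 m
rate = 1183 m / 53.6 Ma = 0.0000221 m/yr = 0.0221 m/kyr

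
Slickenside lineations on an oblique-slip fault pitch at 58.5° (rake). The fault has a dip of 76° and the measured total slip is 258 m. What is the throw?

dip-slip = net slip × sin(rake) = 258 m × sin(58.5°) = 220 m
throw = dip-slip × sin(dip) = 220 × sin(76°) = 213 m

213 m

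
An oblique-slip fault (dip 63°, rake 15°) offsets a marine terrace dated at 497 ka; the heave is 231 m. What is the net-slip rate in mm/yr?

3.96 mm/yr

dip-slip = heave / cos(dip) = 231 / cos(63°) = 508.8 m
net slip = dip-slip / sin(rake) = 508.8 / sin(15°) = 1966 m
rate = 1966 m / 497 ka = 0.00396 m/yr = 3.96 mm/yr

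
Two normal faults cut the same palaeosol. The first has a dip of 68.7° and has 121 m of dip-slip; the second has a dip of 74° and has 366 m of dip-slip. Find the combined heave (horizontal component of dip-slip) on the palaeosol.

heave_A = 121 × cos(68.7°) = 43.95 m
heave_B = 366 × cos(74°) = 100.9 m
total = 43.95 + 100.9 = 145 m

145 m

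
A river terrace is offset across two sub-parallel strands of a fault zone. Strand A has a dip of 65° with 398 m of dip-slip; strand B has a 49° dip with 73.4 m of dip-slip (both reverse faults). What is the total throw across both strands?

416 m

throw_A = 398 × sin(65°) = 360.7 m
throw_B = 73.4 × sin(49°) = 55.40 m
total = 360.7 + 55.40 = 416 m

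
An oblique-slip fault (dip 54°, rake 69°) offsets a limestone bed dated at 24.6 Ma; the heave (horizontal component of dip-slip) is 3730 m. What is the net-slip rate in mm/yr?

0.276 mm/yr

dip-slip = heave / cos(dip) = 3730 / cos(54°) = 6346 m
net slip = dip-slip / sin(rake) = 6346 / sin(69°) = 6797 m
rate = 6797 m / 24.6 Ma = 0.000276 m/yr = 0.276 mm/yr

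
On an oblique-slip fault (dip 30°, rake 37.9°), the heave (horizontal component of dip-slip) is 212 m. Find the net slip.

dip-slip = heave / cos(dip) = 212 / cos(30°) = 244.8 m
net slip = dip-slip / sin(rake) = 244.8 / sin(37.9°) = 399 m

399 m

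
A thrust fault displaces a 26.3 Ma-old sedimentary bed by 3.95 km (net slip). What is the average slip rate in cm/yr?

rate = 3.95 km / 26.3 Ma = 0.000150 m/yr = 0.0150 cm/yr

0.0150 cm/yr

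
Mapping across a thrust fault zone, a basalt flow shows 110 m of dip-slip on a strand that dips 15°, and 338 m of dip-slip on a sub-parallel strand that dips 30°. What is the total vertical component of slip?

197 m

throw_A = 110 × sin(15°) = 28.47 m
throw_B = 338 × sin(30°) = 169 m
total = 28.47 + 169 = 197 m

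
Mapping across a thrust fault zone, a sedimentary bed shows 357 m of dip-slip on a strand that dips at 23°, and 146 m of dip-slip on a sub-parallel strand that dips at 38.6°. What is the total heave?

443 m

heave_A = 357 × cos(23°) = 328.6 m
heave_B = 146 × cos(38.6°) = 114.1 m
total = 328.6 + 114.1 = 443 m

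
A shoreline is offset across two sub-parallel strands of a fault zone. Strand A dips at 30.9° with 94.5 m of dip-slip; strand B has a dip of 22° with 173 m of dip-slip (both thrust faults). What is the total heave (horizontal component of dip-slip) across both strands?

241 m

heave_A = 94.5 × cos(30.9°) = 81.09 m
heave_B = 173 × cos(22°) = 160.4 m
total = 81.09 + 160.4 = 241 m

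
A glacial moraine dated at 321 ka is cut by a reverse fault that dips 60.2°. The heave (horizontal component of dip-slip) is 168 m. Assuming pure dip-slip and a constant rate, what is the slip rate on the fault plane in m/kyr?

dip-slip = heave / cos(dip) = 168 m / cos(60.2°) = 338 m
rate = 338 m / 321 ka = 0.00105 m/yr = 1.05 m/kyr

1.05 m/kyr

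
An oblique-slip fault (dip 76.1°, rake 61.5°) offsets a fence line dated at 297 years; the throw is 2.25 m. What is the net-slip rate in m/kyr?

8.88 m/kyr

dip-slip = throw / sin(dip) = 2.25 / sin(76.1°) = 2.318 m
net slip = dip-slip / sin(rake) = 2.318 / sin(61.5°) = 2.637 m
rate = 2.637 m / 297 years = 0.00888 m/yr = 8.88 m/kyr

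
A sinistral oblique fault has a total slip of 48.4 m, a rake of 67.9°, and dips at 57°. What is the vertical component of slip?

37.6 m

dip-slip = net slip × sin(rake) = 48.4 m × sin(67.9°) = 44.84 m
throw = dip-slip × sin(dip) = 44.84 × sin(57°) = 37.6 m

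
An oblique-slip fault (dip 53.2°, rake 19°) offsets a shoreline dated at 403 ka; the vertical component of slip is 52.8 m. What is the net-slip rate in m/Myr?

503 m/Myr

dip-slip = throw / sin(dip) = 52.8 / sin(53.2°) = 65.94 m
net slip = dip-slip / sin(rake) = 65.94 / sin(19°) = 202.5 m
rate = 202.5 m / 403 ka = 0.000503 m/yr = 503 m/Myr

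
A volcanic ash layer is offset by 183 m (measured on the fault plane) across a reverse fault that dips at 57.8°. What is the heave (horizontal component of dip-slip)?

heave = dip-slip × cos(dip) = 183 m × cos(57.8°) = 97.5 m

97.5 m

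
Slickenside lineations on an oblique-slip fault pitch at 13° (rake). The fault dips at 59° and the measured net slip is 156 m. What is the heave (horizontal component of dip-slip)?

dip-slip = net slip × sin(rake) = 156 m × sin(13°) = 35.09 m
heave = dip-slip × cos(dip) = 35.09 × cos(59°) = 18.1 m

18.1 m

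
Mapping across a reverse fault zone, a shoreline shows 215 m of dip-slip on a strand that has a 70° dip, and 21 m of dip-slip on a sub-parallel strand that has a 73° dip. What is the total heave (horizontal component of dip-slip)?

heave_A = 215 × cos(70°) = 73.53 m
heave_B = 21 × cos(73°) = 6.140 m
total = 73.53 + 6.140 = 79.7 m

79.7 m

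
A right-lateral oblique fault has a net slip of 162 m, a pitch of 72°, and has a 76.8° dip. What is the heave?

dip-slip = net slip × sin(rake) = 162 m × sin(72°) = 154.1 m
heave = dip-slip × cos(dip) = 154.1 × cos(76.8°) = 35.2 m

35.2 m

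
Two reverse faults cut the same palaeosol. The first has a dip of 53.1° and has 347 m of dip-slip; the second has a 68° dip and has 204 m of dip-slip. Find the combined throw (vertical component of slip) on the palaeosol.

467 m

throw_A = 347 × sin(53.1°) = 277.5 m
throw_B = 204 × sin(68°) = 189.1 m
total = 277.5 + 189.1 = 467 m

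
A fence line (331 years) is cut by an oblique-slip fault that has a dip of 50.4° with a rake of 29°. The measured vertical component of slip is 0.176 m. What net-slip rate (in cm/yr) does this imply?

0.142 cm/yr

dip-slip = throw / sin(dip) = 0.176 / sin(50.4°) = 0.2284 m
net slip = dip-slip / sin(rake) = 0.2284 / sin(29°) = 0.4712 m
rate = 0.4712 m / 331 years = 0.00142 m/yr = 0.142 cm/yr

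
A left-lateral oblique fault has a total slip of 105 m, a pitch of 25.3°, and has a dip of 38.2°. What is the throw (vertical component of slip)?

27.7 m

dip-slip = net slip × sin(rake) = 105 m × sin(25.3°) = 44.87 m
throw = dip-slip × sin(dip) = 44.87 × sin(38.2°) = 27.7 m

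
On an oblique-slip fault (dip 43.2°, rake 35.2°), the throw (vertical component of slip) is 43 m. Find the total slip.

dip-slip = throw / sin(dip) = 43 / sin(43.2°) = 62.82 m
net slip = dip-slip / sin(rake) = 62.82 / sin(35.2°) = 109 m

109 m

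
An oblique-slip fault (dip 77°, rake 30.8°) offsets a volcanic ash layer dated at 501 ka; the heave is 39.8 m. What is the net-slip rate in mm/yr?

0.690 mm/yr

dip-slip = heave / cos(dip) = 39.8 / cos(77°) = 176.9 m
net slip = dip-slip / sin(rake) = 176.9 / sin(30.8°) = 345.5 m
rate = 345.5 m / 501 ka = 0.000690 m/yr = 0.690 mm/yr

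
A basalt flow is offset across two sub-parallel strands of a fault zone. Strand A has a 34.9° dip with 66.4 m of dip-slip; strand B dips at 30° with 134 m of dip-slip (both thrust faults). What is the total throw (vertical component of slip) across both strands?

105 m

throw_A = 66.4 × sin(34.9°) = 37.99 m
throw_B = 134 × sin(30°) = 67 m
total = 37.99 + 67 = 105 m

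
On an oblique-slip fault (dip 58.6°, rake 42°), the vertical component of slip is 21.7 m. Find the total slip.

dip-slip = throw / sin(dip) = 21.7 / sin(58.6°) = 25.42 m
net slip = dip-slip / sin(rake) = 25.42 / sin(42°) = 38 m

38 m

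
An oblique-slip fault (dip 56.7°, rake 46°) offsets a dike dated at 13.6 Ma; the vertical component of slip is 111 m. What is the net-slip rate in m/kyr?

dip-slip = throw / sin(dip) = 111 / sin(56.7°) = 132.8 m
net slip = dip-slip / sin(rake) = 132.8 / sin(46°) = 184.6 m
rate = 184.6 m / 13.6 Ma = 0.0000136 m/yr = 0.0136 m/kyr

0.0136 m/kyr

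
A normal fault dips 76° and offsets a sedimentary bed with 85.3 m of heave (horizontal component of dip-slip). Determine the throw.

throw = heave × tan(dip) = 85.3 × tan(76°) = 342 m

342 m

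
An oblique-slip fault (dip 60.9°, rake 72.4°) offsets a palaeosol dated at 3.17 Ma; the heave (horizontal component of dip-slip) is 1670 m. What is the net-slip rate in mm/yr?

1.14 mm/yr

dip-slip = heave / cos(dip) = 1670 / cos(60.9°) = 3434 m
net slip = dip-slip / sin(rake) = 3434 / sin(72.4°) = 3602 m
rate = 3602 m / 3.17 Ma = 0.00114 m/yr = 1.14 mm/yr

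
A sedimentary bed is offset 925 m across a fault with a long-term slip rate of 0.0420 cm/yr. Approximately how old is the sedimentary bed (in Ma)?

age = offset / rate = 925 m / (0.0420 cm/yr) = 2.2e+06 yr = 2.20 Ma

2.20 Ma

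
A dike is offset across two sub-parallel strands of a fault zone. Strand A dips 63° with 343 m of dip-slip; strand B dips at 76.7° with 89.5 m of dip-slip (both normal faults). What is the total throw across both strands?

393 m

throw_A = 343 × sin(63°) = 305.6 m
throw_B = 89.5 × sin(76.7°) = 87.10 m
total = 305.6 + 87.10 = 393 m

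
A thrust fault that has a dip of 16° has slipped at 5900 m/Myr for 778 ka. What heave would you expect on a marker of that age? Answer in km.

dip-slip = rate × time = 5900 m/Myr × 778 ka = 4590 m
heave = dip-slip × cos(dip) = 4590 × cos(16°) = 4410 m = 4.41 km

4.41 km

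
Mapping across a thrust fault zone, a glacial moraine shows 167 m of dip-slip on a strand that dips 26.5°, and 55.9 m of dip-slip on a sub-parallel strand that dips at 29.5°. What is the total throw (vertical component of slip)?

102 m

throw_A = 167 × sin(26.5°) = 74.52 m
throw_B = 55.9 × sin(29.5°) = 27.53 m
total = 74.52 + 27.53 = 102 m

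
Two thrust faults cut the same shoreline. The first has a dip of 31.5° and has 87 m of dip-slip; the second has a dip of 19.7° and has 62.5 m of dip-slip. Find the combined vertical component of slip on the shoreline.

throw_A = 87 × sin(31.5°) = 45.46 m
throw_B = 62.5 × sin(19.7°) = 21.07 m
total = 45.46 + 21.07 = 66.5 m

66.5 m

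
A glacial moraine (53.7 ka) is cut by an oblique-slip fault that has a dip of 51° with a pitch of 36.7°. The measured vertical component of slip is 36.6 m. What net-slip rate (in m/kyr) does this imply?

dip-slip = throw / sin(dip) = 36.6 / sin(51°) = 47.10 m
net slip = dip-slip / sin(rake) = 47.10 / sin(36.7°) = 78.80 m
rate = 78.80 m / 53.7 ka = 0.00147 m/yr = 1.47 m/kyr

1.47 m/kyr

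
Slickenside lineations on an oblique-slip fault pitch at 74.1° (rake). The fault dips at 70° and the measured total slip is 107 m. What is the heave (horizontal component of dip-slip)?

dip-slip = net slip × sin(rake) = 107 m × sin(74.1°) = 102.9 m
heave = dip-slip × cos(dip) = 102.9 × cos(70°) = 35.2 m

35.2 m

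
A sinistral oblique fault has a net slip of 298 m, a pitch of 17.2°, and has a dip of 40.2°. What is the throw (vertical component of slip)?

56.9 m

dip-slip = net slip × sin(rake) = 298 m × sin(17.2°) = 88.12 m
throw = dip-slip × sin(dip) = 88.12 × sin(40.2°) = 56.9 m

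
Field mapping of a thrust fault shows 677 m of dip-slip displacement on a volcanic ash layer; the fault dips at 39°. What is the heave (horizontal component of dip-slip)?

heave = dip-slip × cos(dip) = 677 m × cos(39°) = 526 m

526 m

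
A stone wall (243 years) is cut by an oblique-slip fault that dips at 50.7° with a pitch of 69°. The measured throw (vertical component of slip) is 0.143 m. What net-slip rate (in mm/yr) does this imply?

dip-slip = throw / sin(dip) = 0.143 / sin(50.7°) = 0.1848 m
net slip = dip-slip / sin(rake) = 0.1848 / sin(69°) = 0.1979 m
rate = 0.1979 m / 243 years = 0.000815 m/yr = 0.815 mm/yr

0.815 mm/yr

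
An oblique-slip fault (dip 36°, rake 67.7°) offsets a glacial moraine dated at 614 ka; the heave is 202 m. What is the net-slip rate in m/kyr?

0.440 m/kyr

dip-slip = heave / cos(dip) = 202 / cos(36°) = 249.7 m
net slip = dip-slip / sin(rake) = 249.7 / sin(67.7°) = 269.9 m
rate = 269.9 m / 614 ka = 0.000440 m/yr = 0.440 m/kyr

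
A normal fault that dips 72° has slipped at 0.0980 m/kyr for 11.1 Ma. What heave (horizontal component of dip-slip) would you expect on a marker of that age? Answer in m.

dip-slip = rate × time = 0.0980 m/kyr × 11.1 Ma = 1088 m
heave = dip-slip × cos(dip) = 1088 × cos(72°) = 336 m

336 m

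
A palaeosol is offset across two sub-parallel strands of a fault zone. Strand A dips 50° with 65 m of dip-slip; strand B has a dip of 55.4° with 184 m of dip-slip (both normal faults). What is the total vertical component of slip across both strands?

201 m

throw_A = 65 × sin(50°) = 49.79 m
throw_B = 184 × sin(55.4°) = 151.5 m
total = 49.79 + 151.5 = 201 m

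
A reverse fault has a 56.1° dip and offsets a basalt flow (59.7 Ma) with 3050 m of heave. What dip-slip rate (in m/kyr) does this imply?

0.0916 m/kyr

dip-slip = heave / cos(dip) = 3050 m / cos(56.1°) = 5468 m
rate = 5468 m / 59.7 Ma = 0.0000916 m/yr = 0.0916 m/kyr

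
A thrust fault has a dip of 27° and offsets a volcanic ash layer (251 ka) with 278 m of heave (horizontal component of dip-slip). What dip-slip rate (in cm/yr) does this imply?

0.124 cm/yr

dip-slip = heave / cos(dip) = 278 m / cos(27°) = 312 m
rate = 312 m / 251 ka = 0.00124 m/yr = 0.124 cm/yr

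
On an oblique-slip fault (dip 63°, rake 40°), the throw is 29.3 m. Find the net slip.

51.2 m

dip-slip = throw / sin(dip) = 29.3 / sin(63°) = 32.88 m
net slip = dip-slip / sin(rake) = 32.88 / sin(40°) = 51.2 m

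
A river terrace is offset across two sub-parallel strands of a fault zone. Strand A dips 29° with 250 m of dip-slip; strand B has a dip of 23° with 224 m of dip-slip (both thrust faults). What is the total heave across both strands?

425 m

heave_A = 250 × cos(29°) = 218.7 m
heave_B = 224 × cos(23°) = 206.2 m
total = 218.7 + 206.2 = 425 m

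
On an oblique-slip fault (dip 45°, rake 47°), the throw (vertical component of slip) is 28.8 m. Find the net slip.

55.7 m

dip-slip = throw / sin(dip) = 28.8 / sin(45°) = 40.73 m
net slip = dip-slip / sin(rake) = 40.73 / sin(47°) = 55.7 m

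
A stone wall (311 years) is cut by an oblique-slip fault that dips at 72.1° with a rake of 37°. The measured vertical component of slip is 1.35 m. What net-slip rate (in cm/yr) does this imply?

dip-slip = throw / sin(dip) = 1.35 / sin(72.1°) = 1.419 m
net slip = dip-slip / sin(rake) = 1.419 / sin(37°) = 2.357 m
rate = 2.357 m / 311 years = 0.00758 m/yr = 0.758 cm/yr

0.758 cm/yr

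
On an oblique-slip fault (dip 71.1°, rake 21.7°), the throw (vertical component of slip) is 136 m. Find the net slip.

dip-slip = throw / sin(dip) = 136 / sin(71.1°) = 143.8 m
net slip = dip-slip / sin(rake) = 143.8 / sin(21.7°) = 389 m

389 m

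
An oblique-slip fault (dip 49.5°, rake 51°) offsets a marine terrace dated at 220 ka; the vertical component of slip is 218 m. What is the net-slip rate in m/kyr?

1.68 m/kyr

dip-slip = throw / sin(dip) = 218 / sin(49.5°) = 286.7 m
net slip = dip-slip / sin(rake) = 286.7 / sin(51°) = 368.9 m
rate = 368.9 m / 220 ka = 0.00168 m/yr = 1.68 m/kyr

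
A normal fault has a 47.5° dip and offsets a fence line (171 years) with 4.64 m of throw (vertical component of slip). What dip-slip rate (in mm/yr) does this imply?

36.8 mm/yr

dip-slip = throw / sin(dip) = 4.64 m / sin(47.5°) = 6.293 m
rate = 6.293 m / 171 years = 0.0368 m/yr = 36.8 mm/yr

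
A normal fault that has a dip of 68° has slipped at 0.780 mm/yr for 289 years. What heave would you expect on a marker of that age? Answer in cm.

8.44 cm

dip-slip = rate × time = 0.780 mm/yr × 289 years = 0.2254 m
heave = dip-slip × cos(dip) = 0.2254 × cos(68°) = 0.0844 m = 8.44 cm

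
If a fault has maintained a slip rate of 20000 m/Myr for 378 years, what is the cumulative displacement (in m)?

slip = rate × time = 20000 m/Myr × 378 years = 7.56 m

7.56 m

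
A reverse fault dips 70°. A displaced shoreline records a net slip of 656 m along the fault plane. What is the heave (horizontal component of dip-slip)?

heave = dip-slip × cos(dip) = 656 m × cos(70°) = 224 m

224 m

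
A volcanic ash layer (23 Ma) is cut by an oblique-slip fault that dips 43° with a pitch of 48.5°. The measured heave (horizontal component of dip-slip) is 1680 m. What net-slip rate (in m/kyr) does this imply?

0.133 m/kyr

dip-slip = heave / cos(dip) = 1680 / cos(43°) = 2297 m
net slip = dip-slip / sin(rake) = 2297 / sin(48.5°) = 3067 m
rate = 3067 m / 23 Ma = 0.000133 m/yr = 0.133 m/kyr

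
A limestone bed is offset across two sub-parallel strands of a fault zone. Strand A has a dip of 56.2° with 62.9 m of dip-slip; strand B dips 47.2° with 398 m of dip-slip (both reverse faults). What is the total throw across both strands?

throw_A = 62.9 × sin(56.2°) = 52.27 m
throw_B = 398 × sin(47.2°) = 292 m
total = 52.27 + 292 = 344 m

344 m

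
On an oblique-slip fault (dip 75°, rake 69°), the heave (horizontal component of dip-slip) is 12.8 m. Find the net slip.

53 m

dip-slip = heave / cos(dip) = 12.8 / cos(75°) = 49.46 m
net slip = dip-slip / sin(rake) = 49.46 / sin(69°) = 53 m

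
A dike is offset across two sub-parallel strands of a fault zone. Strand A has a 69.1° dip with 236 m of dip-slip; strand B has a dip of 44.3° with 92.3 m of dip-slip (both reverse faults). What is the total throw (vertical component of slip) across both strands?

throw_A = 236 × sin(69.1°) = 220.5 m
throw_B = 92.3 × sin(44.3°) = 64.46 m
total = 220.5 + 64.46 = 285 m

285 m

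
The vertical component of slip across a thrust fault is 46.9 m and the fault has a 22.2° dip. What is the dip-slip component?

124 m

dip-slip = throw / sin(dip) = 46.9 / sin(22.2°) = 124 m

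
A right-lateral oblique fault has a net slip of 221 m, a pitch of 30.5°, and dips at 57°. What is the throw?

dip-slip = net slip × sin(rake) = 221 m × sin(30.5°) = 112.2 m
throw = dip-slip × sin(dip) = 112.2 × sin(57°) = 94.1 m

94.1 m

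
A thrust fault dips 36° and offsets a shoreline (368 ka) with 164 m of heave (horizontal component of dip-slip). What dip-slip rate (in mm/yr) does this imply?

dip-slip = heave / cos(dip) = 164 m / cos(36°) = 202.7 m
rate = 202.7 m / 368 ka = 0.000551 m/yr = 0.551 mm/yr

0.551 mm/yr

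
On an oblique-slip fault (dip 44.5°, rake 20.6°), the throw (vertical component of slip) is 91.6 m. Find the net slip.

dip-slip = throw / sin(dip) = 91.6 / sin(44.5°) = 130.7 m
net slip = dip-slip / sin(rake) = 130.7 / sin(20.6°) = 371 m

371 m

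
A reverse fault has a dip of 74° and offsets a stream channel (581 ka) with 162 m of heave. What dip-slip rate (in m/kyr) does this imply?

dip-slip = heave / cos(dip) = 162 m / cos(74°) = 587.7 m
rate = 587.7 m / 581 ka = 0.00101 m/yr = 1.01 m/kyr

1.01 m/kyr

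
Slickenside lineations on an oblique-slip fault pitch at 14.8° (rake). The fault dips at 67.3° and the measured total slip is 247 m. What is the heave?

dip-slip = net slip × sin(rake) = 247 m × sin(14.8°) = 63.10 m
heave = dip-slip × cos(dip) = 63.10 × cos(67.3°) = 24.3 m

24.3 m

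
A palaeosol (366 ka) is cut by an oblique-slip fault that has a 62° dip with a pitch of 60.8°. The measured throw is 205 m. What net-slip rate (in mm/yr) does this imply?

dip-slip = throw / sin(dip) = 205 / sin(62°) = 232.2 m
net slip = dip-slip / sin(rake) = 232.2 / sin(60.8°) = 266 m
rate = 266 m / 366 ka = 0.000727 m/yr = 0.727 mm/yr

0.727 mm/yr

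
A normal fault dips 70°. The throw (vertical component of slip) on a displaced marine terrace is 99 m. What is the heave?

heave = throw / tan(dip) = 99 / tan(70°) = 36 m

36 m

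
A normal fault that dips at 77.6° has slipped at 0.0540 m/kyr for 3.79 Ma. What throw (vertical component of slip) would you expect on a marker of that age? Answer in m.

dip-slip = rate × time = 0.0540 m/kyr × 3.79 Ma = 204.7 m
throw = dip-slip × sin(dip) = 204.7 × sin(77.6°) = 200 m

200 m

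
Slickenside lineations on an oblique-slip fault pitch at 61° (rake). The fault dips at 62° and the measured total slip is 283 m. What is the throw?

219 m

dip-slip = net slip × sin(rake) = 283 m × sin(61°) = 247.5 m
throw = dip-slip × sin(dip) = 247.5 × sin(62°) = 219 m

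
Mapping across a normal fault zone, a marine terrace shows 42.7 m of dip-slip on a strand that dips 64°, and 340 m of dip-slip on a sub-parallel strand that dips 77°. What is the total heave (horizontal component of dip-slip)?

heave_A = 42.7 × cos(64°) = 18.72 m
heave_B = 340 × cos(77°) = 76.48 m
total = 18.72 + 76.48 = 95.2 m

95.2 m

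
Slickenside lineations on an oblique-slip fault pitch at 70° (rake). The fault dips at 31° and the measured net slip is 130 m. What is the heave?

105 m

dip-slip = net slip × sin(rake) = 130 m × sin(70°) = 122.2 m
heave = dip-slip × cos(dip) = 122.2 × cos(31°) = 105 m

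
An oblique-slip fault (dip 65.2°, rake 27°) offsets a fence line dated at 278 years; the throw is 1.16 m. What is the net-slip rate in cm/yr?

1.01 cm/yr

dip-slip = throw / sin(dip) = 1.16 / sin(65.2°) = 1.278 m
net slip = dip-slip / sin(rake) = 1.278 / sin(27°) = 2.815 m
rate = 2.815 m / 278 years = 0.0101 m/yr = 1.01 cm/yr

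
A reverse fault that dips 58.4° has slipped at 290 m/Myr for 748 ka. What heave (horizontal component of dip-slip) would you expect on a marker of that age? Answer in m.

114 m

dip-slip = rate × time = 290 m/Myr × 748 ka = 216.9 m
heave = dip-slip × cos(dip) = 216.9 × cos(58.4°) = 114 m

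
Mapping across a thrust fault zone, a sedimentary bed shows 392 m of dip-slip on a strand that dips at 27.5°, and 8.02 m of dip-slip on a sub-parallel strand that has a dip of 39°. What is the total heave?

heave_A = 392 × cos(27.5°) = 347.7 m
heave_B = 8.02 × cos(39°) = 6.233 m
total = 347.7 + 6.233 = 354 m

354 m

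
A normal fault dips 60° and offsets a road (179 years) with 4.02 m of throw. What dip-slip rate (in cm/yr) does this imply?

2.59 cm/yr

dip-slip = throw / sin(dip) = 4.02 m / sin(60°) = 4.642 m
rate = 4.642 m / 179 years = 0.0259 m/yr = 2.59 cm/yr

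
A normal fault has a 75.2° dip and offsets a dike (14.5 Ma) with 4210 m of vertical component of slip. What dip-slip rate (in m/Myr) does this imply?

dip-slip = throw / sin(dip) = 4210 m / sin(75.2°) = 4354 m
rate = 4354 m / 14.5 Ma = 0.000300 m/yr = 300 m/Myr

300 m/Myr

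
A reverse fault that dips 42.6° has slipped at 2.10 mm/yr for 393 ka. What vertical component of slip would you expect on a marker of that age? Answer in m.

dip-slip = rate × time = 2.10 mm/yr × 393 ka = 825.3 m
throw = dip-slip × sin(dip) = 825.3 × sin(42.6°) = 559 m

559 m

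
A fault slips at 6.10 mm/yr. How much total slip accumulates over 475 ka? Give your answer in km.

2.90 km

slip = rate × time = 6.10 mm/yr × 475 ka = 2900 m = 2.90 km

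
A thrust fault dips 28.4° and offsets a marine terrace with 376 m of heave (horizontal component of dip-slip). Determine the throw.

throw = heave × tan(dip) = 376 × tan(28.4°) = 203 m

203 m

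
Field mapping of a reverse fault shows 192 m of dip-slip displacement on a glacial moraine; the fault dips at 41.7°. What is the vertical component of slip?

throw = dip-slip × sin(dip) = 192 m × sin(41.7°) = 128 m

128 m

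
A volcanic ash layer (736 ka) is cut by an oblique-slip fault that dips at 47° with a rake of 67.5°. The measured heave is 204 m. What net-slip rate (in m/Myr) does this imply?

dip-slip = heave / cos(dip) = 204 / cos(47°) = 299.1 m
net slip = dip-slip / sin(rake) = 299.1 / sin(67.5°) = 323.8 m
rate = 323.8 m / 736 ka = 0.000440 m/yr = 440 m/Myr

440 m/Myr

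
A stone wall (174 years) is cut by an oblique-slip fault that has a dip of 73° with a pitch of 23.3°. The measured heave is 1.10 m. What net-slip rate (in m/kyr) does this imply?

dip-slip = heave / cos(dip) = 1.10 / cos(73°) = 3.762 m
net slip = dip-slip / sin(rake) = 3.762 / sin(23.3°) = 9.512 m
rate = 9.512 m / 174 years = 0.0547 m/yr = 54.7 m/kyr

54.7 m/kyr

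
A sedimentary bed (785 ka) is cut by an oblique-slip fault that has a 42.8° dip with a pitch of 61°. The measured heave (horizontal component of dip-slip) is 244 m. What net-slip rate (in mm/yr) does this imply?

dip-slip = heave / cos(dip) = 244 / cos(42.8°) = 332.5 m
net slip = dip-slip / sin(rake) = 332.5 / sin(61°) = 380.2 m
rate = 380.2 m / 785 ka = 0.000484 m/yr = 0.484 mm/yr

0.484 mm/yr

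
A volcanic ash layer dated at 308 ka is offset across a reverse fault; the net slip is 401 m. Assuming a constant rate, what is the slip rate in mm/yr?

rate = 401 m / 308 ka = 0.00130 m/yr = 1.30 mm/yr

1.30 mm/yr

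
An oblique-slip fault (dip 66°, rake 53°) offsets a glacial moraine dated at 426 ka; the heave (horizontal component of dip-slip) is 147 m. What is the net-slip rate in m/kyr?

1.06 m/kyr

dip-slip = heave / cos(dip) = 147 / cos(66°) = 361.4 m
net slip = dip-slip / sin(rake) = 361.4 / sin(53°) = 452.5 m
rate = 452.5 m / 426 ka = 0.00106 m/yr = 1.06 m/kyr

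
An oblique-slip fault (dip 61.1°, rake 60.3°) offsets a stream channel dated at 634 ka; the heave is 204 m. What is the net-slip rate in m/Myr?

766 m/Myr

dip-slip = heave / cos(dip) = 204 / cos(61.1°) = 422.1 m
net slip = dip-slip / sin(rake) = 422.1 / sin(60.3°) = 486 m
rate = 486 m / 634 ka = 0.000766 m/yr = 766 m/Myr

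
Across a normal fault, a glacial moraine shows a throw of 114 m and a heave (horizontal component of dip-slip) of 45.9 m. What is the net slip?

net slip = √(throw² + heave²) = √(114² + 45.9²) = 123 m

123 m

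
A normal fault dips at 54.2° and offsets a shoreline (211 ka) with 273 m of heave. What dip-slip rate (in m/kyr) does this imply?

dip-slip = heave / cos(dip) = 273 m / cos(54.2°) = 466.7 m
rate = 466.7 m / 211 ka = 0.00221 m/yr = 2.21 m/kyr

2.21 m/kyr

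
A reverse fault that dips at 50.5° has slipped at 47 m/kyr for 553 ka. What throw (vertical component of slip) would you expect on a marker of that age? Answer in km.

20.1 km

dip-slip = rate × time = 47 m/kyr × 553 ka = 25990 m
throw = dip-slip × sin(dip) = 25990 × sin(50.5°) = 20100 m = 20.1 km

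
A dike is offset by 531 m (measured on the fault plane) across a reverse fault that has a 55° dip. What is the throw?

throw = dip-slip × sin(dip) = 531 m × sin(55°) = 435 m

435 m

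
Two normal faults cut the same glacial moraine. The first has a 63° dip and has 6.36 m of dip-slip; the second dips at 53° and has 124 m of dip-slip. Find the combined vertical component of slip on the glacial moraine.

105 m

throw_A = 6.36 × sin(63°) = 5.667 m
throw_B = 124 × sin(53°) = 99.03 m
total = 5.667 + 99.03 = 105 m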